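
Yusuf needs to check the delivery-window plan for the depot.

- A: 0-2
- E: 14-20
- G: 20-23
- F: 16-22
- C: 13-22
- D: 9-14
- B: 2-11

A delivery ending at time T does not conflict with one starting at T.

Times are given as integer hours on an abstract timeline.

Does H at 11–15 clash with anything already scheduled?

A: ends 2 at or before H starts 11 → clear.
B: ends 11 at or before H starts 11 → clear.
D: starts 9 before H ends 15, and ends 14 after H starts 11 → overlap.
C: starts 13 before H ends 15, and ends 22 after H starts 11 → overlap.
E: starts 14 before H ends 15, and ends 20 after H starts 11 → overlap.
F: starts 16 at or after H ends 15 → clear.
G: starts 20 at or after H ends 15 → clear.
H overlaps C, D, E.

Yes — it overlaps C, D, E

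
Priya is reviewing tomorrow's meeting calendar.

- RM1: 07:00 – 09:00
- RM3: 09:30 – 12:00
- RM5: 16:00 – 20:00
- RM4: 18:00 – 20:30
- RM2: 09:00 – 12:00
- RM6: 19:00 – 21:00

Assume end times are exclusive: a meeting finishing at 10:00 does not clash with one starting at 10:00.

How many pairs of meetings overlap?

4

Two intervals overlap when each starts before the other ends.
Sorted by start: RM1, RM2, RM3, RM5, RM4, RM6.
RM2 starts exactly when RM1 ends (back-to-back, no overlap); RM1 is clear from here.
RM3 starts before RM2 ends → RM2 and RM3 overlap.
RM5 starts after RM2 ends; RM2 is clear from here.
RM5 starts after RM3 ends; RM3 is clear from here.
RM4 starts before RM5 ends → RM5 and RM4 overlap.
RM6 starts before RM5 ends → RM5 and RM6 overlap.
RM6 starts before RM4 ends → RM4 and RM6 overlap.
Overlapping pairs: RM2 & RM3, RM4 & RM5, RM4 & RM6, RM5 & RM6 — 4 in total.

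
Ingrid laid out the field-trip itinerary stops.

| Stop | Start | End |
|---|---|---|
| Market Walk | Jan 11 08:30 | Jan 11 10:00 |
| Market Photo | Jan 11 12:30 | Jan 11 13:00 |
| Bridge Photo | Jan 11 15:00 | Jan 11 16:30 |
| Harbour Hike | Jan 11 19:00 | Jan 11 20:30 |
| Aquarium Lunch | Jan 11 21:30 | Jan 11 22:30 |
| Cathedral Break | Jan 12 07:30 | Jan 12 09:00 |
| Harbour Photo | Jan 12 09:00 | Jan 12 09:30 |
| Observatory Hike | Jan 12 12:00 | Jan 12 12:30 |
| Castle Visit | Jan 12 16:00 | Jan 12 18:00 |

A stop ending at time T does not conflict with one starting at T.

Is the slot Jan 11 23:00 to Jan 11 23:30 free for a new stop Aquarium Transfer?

Market Walk: ends Jan 11 10:00 at or before Aquarium Transfer starts Jan 11 23:00 → clear.
Market Photo: ends Jan 11 13:00 at or before Aquarium Transfer starts Jan 11 23:00 → clear.
Bridge Photo: ends Jan 11 16:30 at or before Aquarium Transfer starts Jan 11 23:00 → clear.
Harbour Hike: ends Jan 11 20:30 at or before Aquarium Transfer starts Jan 11 23:00 → clear.
Aquarium Lunch: ends Jan 11 22:30 at or before Aquarium Transfer starts Jan 11 23:00 → clear.
Cathedral Break: starts Jan 12 07:30 at or after Aquarium Transfer ends Jan 11 23:30 → clear.
Harbour Photo: starts Jan 12 09:00 at or after Aquarium Transfer ends Jan 11 23:30 → clear.
Observatory Hike: starts Jan 12 12:00 at or after Aquarium Transfer ends Jan 11 23:30 → clear.
Castle Visit: starts Jan 12 16:00 at or after Aquarium Transfer ends Jan 11 23:30 → clear.

Yes — the slot is free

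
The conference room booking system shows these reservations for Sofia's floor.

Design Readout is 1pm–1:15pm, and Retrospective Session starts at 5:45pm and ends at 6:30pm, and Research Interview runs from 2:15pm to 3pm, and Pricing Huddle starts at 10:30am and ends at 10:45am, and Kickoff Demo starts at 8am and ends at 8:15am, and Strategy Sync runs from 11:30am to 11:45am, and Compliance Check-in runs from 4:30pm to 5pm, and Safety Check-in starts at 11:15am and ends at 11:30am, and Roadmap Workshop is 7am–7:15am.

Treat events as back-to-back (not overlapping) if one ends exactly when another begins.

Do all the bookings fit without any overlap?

Sorted by start: Roadmap Workshop, Kickoff Demo, Pricing Huddle, Safety Check-in, Strategy Sync, Design Readout, Research Interview, Compliance Check-in, Retrospective Session.
Kickoff Demo starts after Roadmap Workshop ends, so nothing later overlaps Roadmap Workshop either.
Pricing Huddle starts after Kickoff Demo ends, so nothing later overlaps Kickoff Demo either.
Safety Check-in starts after Pricing Huddle ends, so nothing later overlaps Pricing Huddle either.
Strategy Sync starts exactly when Safety Check-in ends (back-to-back, no overlap), so nothing later overlaps Safety Check-in either.
Design Readout starts after Strategy Sync ends, so nothing later overlaps Strategy Sync either.
Research Interview starts after Design Readout ends, so nothing later overlaps Design Readout either.
Compliance Check-in starts after Research Interview ends, so nothing later overlaps Research Interview either.
Retrospective Session starts after Compliance Check-in ends.
Every pair is clear; the schedule has no overlaps.

Yes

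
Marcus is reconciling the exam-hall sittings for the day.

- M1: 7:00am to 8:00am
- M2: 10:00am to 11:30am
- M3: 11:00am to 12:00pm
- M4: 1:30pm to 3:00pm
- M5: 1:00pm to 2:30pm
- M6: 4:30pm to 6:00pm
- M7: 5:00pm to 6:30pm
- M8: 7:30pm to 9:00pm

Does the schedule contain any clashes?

Two intervals overlap when each starts before the other ends.
Sorted by start: M1, M2, M3, M5, M4, M6, M7, M8.
M2 starts after M1 ends, so M1 has no further overlaps.
M3 starts before M2 ends → M2 and M3 overlap.
That's a conflict, so the schedule is not conflict-free.

Yes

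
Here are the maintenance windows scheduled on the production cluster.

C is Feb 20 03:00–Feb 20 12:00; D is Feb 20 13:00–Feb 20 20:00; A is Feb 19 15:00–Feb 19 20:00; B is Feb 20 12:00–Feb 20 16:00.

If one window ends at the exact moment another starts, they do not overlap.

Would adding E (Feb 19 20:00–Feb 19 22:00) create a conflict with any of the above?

A: ends Feb 19 20:00 at or before E starts Feb 19 20:00 → clear.
C: starts Feb 20 03:00 at or after E ends Feb 19 22:00 → clear.
B: starts Feb 20 12:00 at or after E ends Feb 19 22:00 → clear.
D: starts Feb 20 13:00 at or after E ends Feb 19 22:00 → clear.

No — it doesn't clash with anything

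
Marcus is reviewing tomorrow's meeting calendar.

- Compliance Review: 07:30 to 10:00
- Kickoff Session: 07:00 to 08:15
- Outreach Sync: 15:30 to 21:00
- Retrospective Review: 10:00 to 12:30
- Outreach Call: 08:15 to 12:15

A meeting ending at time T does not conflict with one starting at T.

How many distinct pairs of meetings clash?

Sorted by start: Kickoff Session, Compliance Review, Outreach Call, Retrospective Review, Outreach Sync.
Compliance Review starts before Kickoff Session ends → Kickoff Session and Compliance Review overlap.
Outreach Call starts exactly when Kickoff Session ends (back-to-back, no overlap) — done with Kickoff Session.
Outreach Call starts before Compliance Review ends → Compliance Review and Outreach Call overlap.
Retrospective Review starts exactly when Compliance Review ends (back-to-back, no overlap) — done with Compliance Review.
Retrospective Review starts before Outreach Call ends → Outreach Call and Retrospective Review overlap.
Outreach Sync starts after Outreach Call ends.
Outreach Sync starts after Retrospective Review ends.
Overlapping pairs: Compliance Review & Kickoff Session, Compliance Review & Outreach Call, Outreach Call & Retrospective Review — 3 in total.

3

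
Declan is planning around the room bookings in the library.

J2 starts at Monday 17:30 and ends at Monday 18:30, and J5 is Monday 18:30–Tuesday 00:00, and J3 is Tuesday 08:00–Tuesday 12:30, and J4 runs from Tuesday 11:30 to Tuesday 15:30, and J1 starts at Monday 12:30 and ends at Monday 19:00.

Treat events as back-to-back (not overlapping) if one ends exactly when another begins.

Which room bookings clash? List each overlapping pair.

Sorted by start: J1, J2, J5, J3, J4.
J2 starts before J1 ends → J1 and J2 overlap.
J5 starts before J1 ends → J1 and J5 overlap.
J3 starts after J1 ends, so J1 has no further overlaps.
J5 starts exactly when J2 ends (back-to-back, no overlap), so J2 has no further overlaps.
J3 starts after J5 ends, so J5 has no further overlaps.
J4 starts before J3 ends → J3 and J4 overlap.

J1 & J2, J1 & J5, J3 & J4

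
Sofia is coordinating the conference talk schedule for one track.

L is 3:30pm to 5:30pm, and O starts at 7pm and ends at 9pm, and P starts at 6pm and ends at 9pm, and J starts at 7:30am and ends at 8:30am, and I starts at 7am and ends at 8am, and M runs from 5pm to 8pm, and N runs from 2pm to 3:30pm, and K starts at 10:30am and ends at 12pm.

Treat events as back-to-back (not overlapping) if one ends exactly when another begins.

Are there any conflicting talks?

Yes

Sorted by start: I, J, K, N, L, M, P, O.
J starts before I ends → I and J overlap.
That's a conflict, so the schedule is not conflict-free.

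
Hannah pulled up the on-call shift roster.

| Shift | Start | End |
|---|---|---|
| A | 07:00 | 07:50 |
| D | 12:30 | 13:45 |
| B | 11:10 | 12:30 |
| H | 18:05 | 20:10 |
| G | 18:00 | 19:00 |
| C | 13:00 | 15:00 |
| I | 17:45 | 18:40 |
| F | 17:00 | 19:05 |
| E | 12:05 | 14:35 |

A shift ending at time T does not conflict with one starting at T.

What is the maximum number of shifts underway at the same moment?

4

Sort all start/end points and keep a running count:
07:00 start A → 1
07:50 end A → 0
11:10 start B → 1
12:05 start E → 2
12:30 end B → 1
12:30 start D → 2
13:00 start C → 3
13:45 end D → 2
14:35 end E → 1
15:00 end C → 0
17:00 start F → 1
17:45 start I → 2
18:00 start G → 3
18:05 start H → 4
18:40 end I → 3
19:00 end G → 2
19:05 end F → 1
20:10 end H → 0
Peak is 4, at 18:05 (F, G, H, I).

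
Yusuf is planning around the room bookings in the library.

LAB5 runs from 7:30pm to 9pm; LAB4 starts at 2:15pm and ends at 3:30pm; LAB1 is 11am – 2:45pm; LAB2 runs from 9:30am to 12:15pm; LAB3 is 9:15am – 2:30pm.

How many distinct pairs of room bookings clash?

Sorted by start: LAB3, LAB2, LAB1, LAB4, LAB5.
LAB2 starts before LAB3 ends → LAB3 and LAB2 overlap.
LAB1 starts before LAB3 ends → LAB3 and LAB1 overlap.
LAB4 starts before LAB3 ends → LAB3 and LAB4 overlap.
LAB5 starts after LAB3 ends.
LAB1 starts before LAB2 ends → LAB2 and LAB1 overlap.
LAB4 starts after LAB2 ends, so LAB2 has no further overlaps.
LAB4 starts before LAB1 ends → LAB1 and LAB4 overlap.
LAB5 starts after LAB1 ends.
LAB5 starts after LAB4 ends.
Overlapping pairs: LAB1 & LAB2, LAB1 & LAB3, LAB1 & LAB4, LAB2 & LAB3, LAB3 & LAB4 — 5 in total.

5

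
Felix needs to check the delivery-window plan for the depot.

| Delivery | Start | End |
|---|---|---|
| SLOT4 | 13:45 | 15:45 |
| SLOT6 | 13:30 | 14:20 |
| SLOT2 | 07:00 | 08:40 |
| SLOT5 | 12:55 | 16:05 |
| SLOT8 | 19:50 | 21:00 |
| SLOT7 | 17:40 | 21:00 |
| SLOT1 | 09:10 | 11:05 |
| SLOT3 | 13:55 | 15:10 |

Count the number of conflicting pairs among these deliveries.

Sorted by start: SLOT2, SLOT1, SLOT5, SLOT6, SLOT4, SLOT3, SLOT7, SLOT8.
SLOT1 starts after SLOT2 ends, so nothing later overlaps SLOT2 either.
SLOT5 starts after SLOT1 ends, so nothing later overlaps SLOT1 either.
SLOT6 starts before SLOT5 ends → SLOT5 and SLOT6 overlap.
SLOT4 starts before SLOT5 ends → SLOT5 and SLOT4 overlap.
SLOT3 starts before SLOT5 ends → SLOT5 and SLOT3 overlap.
SLOT7 starts after SLOT5 ends, so nothing later overlaps SLOT5 either.
SLOT4 starts before SLOT6 ends → SLOT6 and SLOT4 overlap.
SLOT3 starts before SLOT6 ends → SLOT6 and SLOT3 overlap.
SLOT7 starts after SLOT6 ends, so nothing later overlaps SLOT6 either.
SLOT3 starts before SLOT4 ends → SLOT4 and SLOT3 overlap.
SLOT7 starts after SLOT4 ends, so nothing later overlaps SLOT4 either.
SLOT7 starts after SLOT3 ends, so nothing later overlaps SLOT3 either.
SLOT8 starts before SLOT7 ends → SLOT7 and SLOT8 overlap.
Overlapping pairs: SLOT3 & SLOT4, SLOT3 & SLOT5, SLOT3 & SLOT6, SLOT4 & SLOT5, SLOT4 & SLOT6, SLOT5 & SLOT6, SLOT7 & SLOT8 — 7 in total.

7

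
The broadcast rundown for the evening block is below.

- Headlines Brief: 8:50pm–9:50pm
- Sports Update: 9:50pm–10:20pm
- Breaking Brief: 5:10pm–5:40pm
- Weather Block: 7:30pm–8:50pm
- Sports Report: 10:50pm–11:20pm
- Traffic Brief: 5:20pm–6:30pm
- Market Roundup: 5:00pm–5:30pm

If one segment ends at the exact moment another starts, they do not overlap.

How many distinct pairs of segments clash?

3

Check each pair: they overlap iff neither finishes before the other starts.
Sorted by start: Market Roundup, Breaking Brief, Traffic Brief, Weather Block, Headlines Brief, Sports Update, Sports Report.
Breaking Brief starts before Market Roundup ends → Market Roundup and Breaking Brief overlap.
Traffic Brief starts before Market Roundup ends → Market Roundup and Traffic Brief overlap.
Weather Block starts after Market Roundup ends — done with Market Roundup.
Traffic Brief starts before Breaking Brief ends → Breaking Brief and Traffic Brief overlap.
Weather Block starts after Breaking Brief ends — done with Breaking Brief.
Weather Block starts after Traffic Brief ends — done with Traffic Brief.
Headlines Brief starts exactly when Weather Block ends (back-to-back, no overlap) — done with Weather Block.
Sports Update starts exactly when Headlines Brief ends (back-to-back, no overlap) — done with Headlines Brief.
Sports Report starts after Sports Update ends.
Overlapping pairs: Breaking Brief & Market Roundup, Breaking Brief & Traffic Brief, Market Roundup & Traffic Brief — 3 in total.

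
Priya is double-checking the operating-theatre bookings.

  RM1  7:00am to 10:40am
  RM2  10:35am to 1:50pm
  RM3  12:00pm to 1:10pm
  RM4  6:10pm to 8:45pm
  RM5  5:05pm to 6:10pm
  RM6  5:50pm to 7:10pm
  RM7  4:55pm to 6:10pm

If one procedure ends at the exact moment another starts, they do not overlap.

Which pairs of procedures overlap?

RM1 & RM2, RM2 & RM3, RM4 & RM6, RM5 & RM6, RM5 & RM7, RM6 & RM7

Sorted by start: RM1, RM2, RM3, RM7, RM5, RM6, RM4.
RM2 starts before RM1 ends → RM1 and RM2 overlap.
RM3 starts after RM1 ends; RM1 is clear from here.
RM3 starts before RM2 ends → RM2 and RM3 overlap.
RM7 starts after RM2 ends; RM2 is clear from here.
RM7 starts after RM3 ends; RM3 is clear from here.
RM5 starts before RM7 ends → RM7 and RM5 overlap.
RM6 starts before RM7 ends → RM7 and RM6 overlap.
RM4 starts exactly when RM7 ends (back-to-back, no overlap).
RM6 starts before RM5 ends → RM5 and RM6 overlap.
RM4 starts exactly when RM5 ends (back-to-back, no overlap).
RM4 starts before RM6 ends → RM6 and RM4 overlap.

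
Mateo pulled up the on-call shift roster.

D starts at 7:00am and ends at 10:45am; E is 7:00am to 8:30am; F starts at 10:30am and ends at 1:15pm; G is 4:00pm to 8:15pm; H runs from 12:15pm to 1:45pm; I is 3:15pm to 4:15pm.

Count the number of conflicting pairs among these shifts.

4

Sorted by start: D, E, F, H, I, G.
E starts before D ends → D and E overlap.
F starts before D ends → D and F overlap.
H starts after D ends — done with D.
F starts after E ends — done with E.
H starts before F ends → F and H overlap.
I starts after F ends — done with F.
I starts after H ends — done with H.
G starts before I ends → I and G overlap.
Overlapping pairs: D & E, D & F, F & H, G & I — 4 in total.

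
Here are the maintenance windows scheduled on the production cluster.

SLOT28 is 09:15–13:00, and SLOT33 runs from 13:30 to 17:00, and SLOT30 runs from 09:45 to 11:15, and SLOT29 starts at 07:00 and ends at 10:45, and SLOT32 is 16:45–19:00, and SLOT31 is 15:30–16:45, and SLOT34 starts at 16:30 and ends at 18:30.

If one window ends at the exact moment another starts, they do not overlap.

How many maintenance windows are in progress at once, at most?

Sort all start/end points and keep a running count:
07:00 start SLOT29 → 1
09:15 start SLOT28 → 2
09:45 start SLOT30 → 3
10:45 end SLOT29 → 2
11:15 end SLOT30 → 1
13:00 end SLOT28 → 0
13:30 start SLOT33 → 1
15:30 start SLOT31 → 2
16:30 start SLOT34 → 3
16:45 end SLOT31 → 2
16:45 start SLOT32 → 3
17:00 end SLOT33 → 2
18:30 end SLOT34 → 1
19:00 end SLOT32 → 0
Peak is 3, at 09:45 (SLOT28, SLOT29, SLOT30).

3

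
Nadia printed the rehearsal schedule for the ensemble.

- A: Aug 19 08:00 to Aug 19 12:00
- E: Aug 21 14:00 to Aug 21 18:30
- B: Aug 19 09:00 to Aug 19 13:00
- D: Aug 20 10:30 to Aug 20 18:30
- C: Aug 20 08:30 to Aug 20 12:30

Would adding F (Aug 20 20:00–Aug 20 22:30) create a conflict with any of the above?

A: ends Aug 19 12:00 at or before F starts Aug 20 20:00 → clear.
B: ends Aug 19 13:00 at or before F starts Aug 20 20:00 → clear.
C: ends Aug 20 12:30 at or before F starts Aug 20 20:00 → clear.
D: ends Aug 20 18:30 at or before F starts Aug 20 20:00 → clear.
E: starts Aug 21 14:00 at or after F ends Aug 20 22:30 → clear.

No — it doesn't clash with anything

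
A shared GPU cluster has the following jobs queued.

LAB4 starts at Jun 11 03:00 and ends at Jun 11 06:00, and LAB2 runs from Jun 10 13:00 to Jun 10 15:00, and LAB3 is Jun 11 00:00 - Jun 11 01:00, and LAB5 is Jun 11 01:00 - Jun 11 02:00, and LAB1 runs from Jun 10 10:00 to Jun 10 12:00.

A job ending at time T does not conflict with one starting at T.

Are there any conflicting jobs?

No

Sorted by start: LAB1, LAB2, LAB3, LAB5, LAB4.
LAB2 starts after LAB1 ends, so LAB1 has no further overlaps.
LAB3 starts after LAB2 ends, so LAB2 has no further overlaps.
LAB5 starts exactly when LAB3 ends (back-to-back, no overlap), so LAB3 has no further overlaps.
LAB4 starts after LAB5 ends.
Every pair is clear; the schedule has no overlaps.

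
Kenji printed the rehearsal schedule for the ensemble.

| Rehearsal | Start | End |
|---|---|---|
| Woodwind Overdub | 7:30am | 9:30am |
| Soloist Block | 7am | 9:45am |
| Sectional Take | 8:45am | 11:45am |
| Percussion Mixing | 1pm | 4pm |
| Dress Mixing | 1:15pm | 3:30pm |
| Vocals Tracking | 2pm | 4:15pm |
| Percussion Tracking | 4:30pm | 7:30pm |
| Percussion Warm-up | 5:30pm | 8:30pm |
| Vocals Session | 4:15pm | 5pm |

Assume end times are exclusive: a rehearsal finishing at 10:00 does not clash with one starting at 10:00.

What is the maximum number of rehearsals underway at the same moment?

3

Sweep the timeline, counting +1 at each start and −1 at each end (ends before starts at a tie):
7am start Soloist Block → 1
7:30am start Woodwind Overdub → 2
8:45am start Sectional Take → 3
9:30am end Woodwind Overdub → 2
9:45am end Soloist Block → 1
11:45am end Sectional Take → 0
1pm start Percussion Mixing → 1
1:15pm start Dress Mixing → 2
2pm start Vocals Tracking → 3
3:30pm end Dress Mixing → 2
4pm end Percussion Mixing → 1
4:15pm end Vocals Tracking → 0
4:15pm start Vocals Session → 1
4:30pm start Percussion Tracking → 2
5pm end Vocals Session → 1
5:30pm start Percussion Warm-up → 2
7:30pm end Percussion Tracking → 1
8:30pm end Percussion Warm-up → 0
Peak is 3, at 8:45am (Sectional Take, Soloist Block, Woodwind Overdub).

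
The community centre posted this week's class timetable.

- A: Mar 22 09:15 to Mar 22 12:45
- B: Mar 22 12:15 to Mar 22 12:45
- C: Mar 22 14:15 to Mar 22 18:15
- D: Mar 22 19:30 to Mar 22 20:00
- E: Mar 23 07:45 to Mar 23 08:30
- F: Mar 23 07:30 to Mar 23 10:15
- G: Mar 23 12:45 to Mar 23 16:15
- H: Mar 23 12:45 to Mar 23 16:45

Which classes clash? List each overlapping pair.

Sorted by start: A, B, C, D, F, E, G, H.
B starts before A ends → A and B overlap.
C starts after A ends — done with A.
C starts after B ends — done with B.
D starts after C ends — done with C.
F starts after D ends — done with D.
E starts before F ends → F and E overlap.
G starts after F ends — done with F.
G starts after E ends — done with E.
H starts before G ends → G and H overlap.

A & B, E & F, G & H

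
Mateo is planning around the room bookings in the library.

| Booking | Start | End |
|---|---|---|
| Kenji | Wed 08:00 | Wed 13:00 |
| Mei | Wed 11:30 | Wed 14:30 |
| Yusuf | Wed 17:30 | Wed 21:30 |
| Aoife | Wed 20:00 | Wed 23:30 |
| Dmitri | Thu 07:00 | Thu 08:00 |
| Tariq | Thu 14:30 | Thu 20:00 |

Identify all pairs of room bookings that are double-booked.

Aoife & Yusuf, Kenji & Mei

Sorted by start: Kenji, Mei, Yusuf, Aoife, Dmitri, Tariq.
Mei starts before Kenji ends → Kenji and Mei overlap.
Yusuf starts after Kenji ends; Kenji is clear from here.
Yusuf starts after Mei ends; Mei is clear from here.
Aoife starts before Yusuf ends → Yusuf and Aoife overlap.
Dmitri starts after Yusuf ends; Yusuf is clear from here.
Dmitri starts after Aoife ends; Aoife is clear from here.
Tariq starts after Dmitri ends.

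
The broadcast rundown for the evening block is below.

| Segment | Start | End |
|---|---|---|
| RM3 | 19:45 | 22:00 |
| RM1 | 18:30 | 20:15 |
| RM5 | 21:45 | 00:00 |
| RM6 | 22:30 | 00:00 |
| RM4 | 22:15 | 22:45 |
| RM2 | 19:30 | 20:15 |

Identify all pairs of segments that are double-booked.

Check each pair: they overlap iff neither finishes before the other starts.
Sorted by start: RM1, RM2, RM3, RM5, RM4, RM6.
RM2 starts before RM1 ends → RM1 and RM2 overlap.
RM3 starts before RM1 ends → RM1 and RM3 overlap.
RM5 starts after RM1 ends; RM1 is clear from here.
RM3 starts before RM2 ends → RM2 and RM3 overlap.
RM5 starts after RM2 ends; RM2 is clear from here.
RM5 starts before RM3 ends → RM3 and RM5 overlap.
RM4 starts after RM3 ends; RM3 is clear from here.
RM4 starts before RM5 ends → RM5 and RM4 overlap.
RM6 starts before RM5 ends → RM5 and RM6 overlap.
RM6 starts before RM4 ends → RM4 and RM6 overlap.

RM1 & RM2, RM1 & RM3, RM2 & RM3, RM3 & RM5, RM4 & RM5, RM4 & RM6, RM5 & RM6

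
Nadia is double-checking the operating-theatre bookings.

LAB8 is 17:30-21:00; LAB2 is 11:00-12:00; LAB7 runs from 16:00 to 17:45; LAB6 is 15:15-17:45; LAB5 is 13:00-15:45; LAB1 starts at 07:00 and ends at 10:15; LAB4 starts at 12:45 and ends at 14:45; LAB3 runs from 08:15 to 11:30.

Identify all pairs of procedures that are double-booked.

LAB1 & LAB3, LAB2 & LAB3, LAB4 & LAB5, LAB5 & LAB6, LAB6 & LAB7, LAB6 & LAB8, LAB7 & LAB8

Two intervals overlap when each starts before the other ends.
Sorted by start: LAB1, LAB3, LAB2, LAB4, LAB5, LAB6, LAB7, LAB8.
LAB3 starts before LAB1 ends → LAB1 and LAB3 overlap.
LAB2 starts after LAB1 ends; LAB1 is clear from here.
LAB2 starts before LAB3 ends → LAB3 and LAB2 overlap.
LAB4 starts after LAB3 ends; LAB3 is clear from here.
LAB4 starts after LAB2 ends; LAB2 is clear from here.
LAB5 starts before LAB4 ends → LAB4 and LAB5 overlap.
LAB6 starts after LAB4 ends; LAB4 is clear from here.
LAB6 starts before LAB5 ends → LAB5 and LAB6 overlap.
LAB7 starts after LAB5 ends; LAB5 is clear from here.
LAB7 starts before LAB6 ends → LAB6 and LAB7 overlap.
LAB8 starts before LAB6 ends → LAB6 and LAB8 overlap.
LAB8 starts before LAB7 ends → LAB7 and LAB8 overlap.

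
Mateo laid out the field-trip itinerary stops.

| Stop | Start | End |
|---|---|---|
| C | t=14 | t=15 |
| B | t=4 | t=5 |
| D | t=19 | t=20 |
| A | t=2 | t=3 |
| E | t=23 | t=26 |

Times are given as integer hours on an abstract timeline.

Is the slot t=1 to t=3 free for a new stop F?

A: starts t=2 before F ends t=3, and ends t=3 after F starts t=1 → overlap.
B: starts t=4 at or after F ends t=3 → clear.
C: starts t=14 at or after F ends t=3 → clear.
D: starts t=19 at or after F ends t=3 → clear.
E: starts t=23 at or after F ends t=3 → clear.
F overlaps A.

No — it overlaps A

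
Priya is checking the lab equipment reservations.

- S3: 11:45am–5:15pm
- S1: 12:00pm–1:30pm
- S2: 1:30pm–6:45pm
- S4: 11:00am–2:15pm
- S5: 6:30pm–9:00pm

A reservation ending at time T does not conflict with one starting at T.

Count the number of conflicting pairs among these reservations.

6

Sorted by start: S4, S3, S1, S2, S5.
S3 starts before S4 ends → S4 and S3 overlap.
S1 starts before S4 ends → S4 and S1 overlap.
S2 starts before S4 ends → S4 and S2 overlap.
S5 starts after S4 ends.
S1 starts before S3 ends → S3 and S1 overlap.
S2 starts before S3 ends → S3 and S2 overlap.
S5 starts after S3 ends.
S2 starts exactly when S1 ends (back-to-back, no overlap) — done with S1.
S5 starts before S2 ends → S2 and S5 overlap.
Overlapping pairs: S1 & S3, S1 & S4, S2 & S3, S2 & S4, S2 & S5, S3 & S4 — 6 in total.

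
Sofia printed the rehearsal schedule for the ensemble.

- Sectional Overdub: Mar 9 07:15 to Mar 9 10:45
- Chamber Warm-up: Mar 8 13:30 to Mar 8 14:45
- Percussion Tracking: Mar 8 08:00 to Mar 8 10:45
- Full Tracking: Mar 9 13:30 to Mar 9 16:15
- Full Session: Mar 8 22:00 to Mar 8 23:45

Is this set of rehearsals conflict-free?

Yes

Two intervals overlap when each starts before the other ends.
Sorted by start: Percussion Tracking, Chamber Warm-up, Full Session, Sectional Overdub, Full Tracking.
Chamber Warm-up starts after Percussion Tracking ends, so nothing later overlaps Percussion Tracking either.
Full Session starts after Chamber Warm-up ends, so nothing later overlaps Chamber Warm-up either.
Sectional Overdub starts after Full Session ends, so nothing later overlaps Full Session either.
Full Tracking starts after Sectional Overdub ends.
Every pair is clear; the schedule has no overlaps.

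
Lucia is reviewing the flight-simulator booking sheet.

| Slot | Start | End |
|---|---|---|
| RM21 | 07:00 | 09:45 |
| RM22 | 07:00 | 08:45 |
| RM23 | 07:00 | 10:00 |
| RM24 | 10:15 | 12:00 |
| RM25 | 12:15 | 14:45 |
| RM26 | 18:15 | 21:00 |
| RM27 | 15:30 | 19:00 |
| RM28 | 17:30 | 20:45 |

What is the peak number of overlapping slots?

3

Sort all start/end points and keep a running count:
07:00 start RM21 → 1
07:00 start RM22 → 2
07:00 start RM23 → 3
08:45 end RM22 → 2
09:45 end RM21 → 1
10:00 end RM23 → 0
10:15 start RM24 → 1
12:00 end RM24 → 0
12:15 start RM25 → 1
14:45 end RM25 → 0
15:30 start RM27 → 1
17:30 start RM28 → 2
18:15 start RM26 → 3
19:00 end RM27 → 2
20:45 end RM28 → 1
21:00 end RM26 → 0
Peak is 3, at 07:00 (RM21, RM22, RM23).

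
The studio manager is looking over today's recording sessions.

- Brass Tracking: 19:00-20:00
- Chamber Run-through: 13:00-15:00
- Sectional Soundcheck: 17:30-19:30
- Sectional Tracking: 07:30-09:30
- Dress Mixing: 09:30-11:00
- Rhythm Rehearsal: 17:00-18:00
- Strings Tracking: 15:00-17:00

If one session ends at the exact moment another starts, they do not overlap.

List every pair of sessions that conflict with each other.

Two intervals overlap when each starts before the other ends.
Sorted by start: Sectional Tracking, Dress Mixing, Chamber Run-through, Strings Tracking, Rhythm Rehearsal, Sectional Soundcheck, Brass Tracking.
Dress Mixing starts exactly when Sectional Tracking ends (back-to-back, no overlap), so nothing later overlaps Sectional Tracking either.
Chamber Run-through starts after Dress Mixing ends, so nothing later overlaps Dress Mixing either.
Strings Tracking starts exactly when Chamber Run-through ends (back-to-back, no overlap), so nothing later overlaps Chamber Run-through either.
Rhythm Rehearsal starts exactly when Strings Tracking ends (back-to-back, no overlap), so nothing later overlaps Strings Tracking either.
Sectional Soundcheck starts before Rhythm Rehearsal ends → Rhythm Rehearsal and Sectional Soundcheck overlap.
Brass Tracking starts after Rhythm Rehearsal ends.
Brass Tracking starts before Sectional Soundcheck ends → Sectional Soundcheck and Brass Tracking overlap.

Brass Tracking & Sectional Soundcheck, Rhythm Rehearsal & Sectional Soundcheck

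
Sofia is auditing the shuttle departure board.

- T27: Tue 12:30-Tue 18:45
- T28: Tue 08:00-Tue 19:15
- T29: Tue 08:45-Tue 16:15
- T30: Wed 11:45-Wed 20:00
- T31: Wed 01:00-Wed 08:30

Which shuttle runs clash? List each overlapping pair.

T27 & T28, T27 & T29, T28 & T29

Sorted by start: T28, T29, T27, T31, T30.
T29 starts before T28 ends → T28 and T29 overlap.
T27 starts before T28 ends → T28 and T27 overlap.
T31 starts after T28 ends — done with T28.
T27 starts before T29 ends → T29 and T27 overlap.
T31 starts after T29 ends — done with T29.
T31 starts after T27 ends — done with T27.
T30 starts after T31 ends.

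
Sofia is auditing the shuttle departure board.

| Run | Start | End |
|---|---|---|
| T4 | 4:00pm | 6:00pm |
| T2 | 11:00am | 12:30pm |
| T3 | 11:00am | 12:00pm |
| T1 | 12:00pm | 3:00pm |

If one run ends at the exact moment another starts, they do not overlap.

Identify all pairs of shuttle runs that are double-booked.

Check each pair: they overlap iff neither finishes before the other starts.
Sorted by start: T2, T3, T1, T4.
T3 starts before T2 ends → T2 and T3 overlap.
T1 starts before T2 ends → T2 and T1 overlap.
T4 starts after T2 ends.
T1 starts exactly when T3 ends (back-to-back, no overlap), so nothing later overlaps T3 either.
T4 starts after T1 ends.

T1 & T2, T2 & T3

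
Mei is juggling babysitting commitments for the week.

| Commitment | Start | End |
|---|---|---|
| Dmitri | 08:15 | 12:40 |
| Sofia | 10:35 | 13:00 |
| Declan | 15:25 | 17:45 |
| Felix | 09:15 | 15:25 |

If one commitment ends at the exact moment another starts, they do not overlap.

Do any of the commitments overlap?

Yes

Sorted by start: Dmitri, Felix, Sofia, Declan.
Felix starts before Dmitri ends → Dmitri and Felix overlap.
That's a conflict, so the schedule is not conflict-free.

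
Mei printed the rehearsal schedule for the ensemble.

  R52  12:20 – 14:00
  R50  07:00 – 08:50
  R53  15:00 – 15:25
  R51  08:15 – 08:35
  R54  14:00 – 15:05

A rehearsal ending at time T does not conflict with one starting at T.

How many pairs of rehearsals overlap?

Sorted by start: R50, R51, R52, R54, R53.
R51 starts before R50 ends → R50 and R51 overlap.
R52 starts after R50 ends, so R50 has no further overlaps.
R52 starts after R51 ends, so R51 has no further overlaps.
R54 starts exactly when R52 ends (back-to-back, no overlap), so R52 has no further overlaps.
R53 starts before R54 ends → R54 and R53 overlap.
Overlapping pairs: R50 & R51, R53 & R54 — 2 in total.

2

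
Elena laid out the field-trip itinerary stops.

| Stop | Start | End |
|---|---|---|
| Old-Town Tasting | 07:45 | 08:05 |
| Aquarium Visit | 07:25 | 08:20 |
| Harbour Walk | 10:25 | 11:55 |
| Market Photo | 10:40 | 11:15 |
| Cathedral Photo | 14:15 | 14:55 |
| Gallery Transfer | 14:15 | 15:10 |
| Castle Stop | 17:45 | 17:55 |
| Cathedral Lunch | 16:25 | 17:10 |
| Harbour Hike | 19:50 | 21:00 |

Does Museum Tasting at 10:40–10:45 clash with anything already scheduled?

Yes — it overlaps Harbour Walk, Market Photo

Aquarium Visit: ends 08:20 at or before Museum Tasting starts 10:40 → clear.
Old-Town Tasting: ends 08:05 at or before Museum Tasting starts 10:40 → clear.
Harbour Walk: starts 10:25 before Museum Tasting ends 10:45, and ends 11:55 after Museum Tasting starts 10:40 → overlap.
Market Photo: starts 10:40 before Museum Tasting ends 10:45, and ends 11:15 after Museum Tasting starts 10:40 → overlap.
Cathedral Photo: starts 14:15 at or after Museum Tasting ends 10:45 → clear.
Gallery Transfer: starts 14:15 at or after Museum Tasting ends 10:45 → clear.
Cathedral Lunch: starts 16:25 at or after Museum Tasting ends 10:45 → clear.
Castle Stop: starts 17:45 at or after Museum Tasting ends 10:45 → clear.
Harbour Hike: starts 19:50 at or after Museum Tasting ends 10:45 → clear.
Museum Tasting overlaps Harbour Walk, Market Photo.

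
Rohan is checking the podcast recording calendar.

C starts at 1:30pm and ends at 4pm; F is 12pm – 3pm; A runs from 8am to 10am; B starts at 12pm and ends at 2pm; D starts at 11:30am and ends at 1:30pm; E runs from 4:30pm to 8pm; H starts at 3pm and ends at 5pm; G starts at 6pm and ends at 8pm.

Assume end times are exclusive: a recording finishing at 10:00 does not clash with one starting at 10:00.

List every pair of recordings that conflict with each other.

B & C, B & D, B & F, C & F, C & H, D & F, E & G, E & H

Two intervals overlap when each starts before the other ends.
Sorted by start: A, D, B, F, C, H, E, G.
D starts after A ends; A is clear from here.
B starts before D ends → D and B overlap.
F starts before D ends → D and F overlap.
C starts exactly when D ends (back-to-back, no overlap); D is clear from here.
F starts before B ends → B and F overlap.
C starts before B ends → B and C overlap.
H starts after B ends; B is clear from here.
C starts before F ends → F and C overlap.
H starts exactly when F ends (back-to-back, no overlap); F is clear from here.
H starts before C ends → C and H overlap.
E starts after C ends; C is clear from here.
E starts before H ends → H and E overlap.
G starts after H ends.
G starts before E ends → E and G overlap.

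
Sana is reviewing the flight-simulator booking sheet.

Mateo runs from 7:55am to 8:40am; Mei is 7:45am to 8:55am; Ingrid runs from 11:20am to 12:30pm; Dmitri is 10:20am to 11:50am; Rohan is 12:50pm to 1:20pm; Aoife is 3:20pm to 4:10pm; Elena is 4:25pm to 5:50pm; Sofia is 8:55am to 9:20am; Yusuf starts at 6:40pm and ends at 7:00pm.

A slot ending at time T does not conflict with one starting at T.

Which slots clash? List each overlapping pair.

Dmitri & Ingrid, Mateo & Mei

Check each pair: they overlap iff neither finishes before the other starts.
Sorted by start: Mei, Mateo, Sofia, Dmitri, Ingrid, Rohan, Aoife, Elena, Yusuf.
Mateo starts before Mei ends → Mei and Mateo overlap.
Sofia starts exactly when Mei ends (back-to-back, no overlap), so nothing later overlaps Mei either.
Sofia starts after Mateo ends, so nothing later overlaps Mateo either.
Dmitri starts after Sofia ends, so nothing later overlaps Sofia either.
Ingrid starts before Dmitri ends → Dmitri and Ingrid overlap.
Rohan starts after Dmitri ends, so nothing later overlaps Dmitri either.
Rohan starts after Ingrid ends, so nothing later overlaps Ingrid either.
Aoife starts after Rohan ends, so nothing later overlaps Rohan either.
Elena starts after Aoife ends, so nothing later overlaps Aoife either.
Yusuf starts after Elena ends.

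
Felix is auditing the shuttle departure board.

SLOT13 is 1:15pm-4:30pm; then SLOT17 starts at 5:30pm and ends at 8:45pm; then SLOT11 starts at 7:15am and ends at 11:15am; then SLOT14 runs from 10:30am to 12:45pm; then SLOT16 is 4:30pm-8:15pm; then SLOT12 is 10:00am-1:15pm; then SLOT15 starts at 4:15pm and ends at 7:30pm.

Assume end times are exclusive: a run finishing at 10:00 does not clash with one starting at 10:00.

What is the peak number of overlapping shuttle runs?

3

Walk through starts and ends in time order (an end at T is processed before a start at T):
7:15am start SLOT11 → 1
10:00am start SLOT12 → 2
10:30am start SLOT14 → 3
11:15am end SLOT11 → 2
12:45pm end SLOT14 → 1
1:15pm end SLOT12 → 0
1:15pm start SLOT13 → 1
4:15pm start SLOT15 → 2
4:30pm end SLOT13 → 1
4:30pm start SLOT16 → 2
5:30pm start SLOT17 → 3
7:30pm end SLOT15 → 2
8:15pm end SLOT16 → 1
8:45pm end SLOT17 → 0
Peak is 3, at 10:30am (SLOT11, SLOT12, SLOT14).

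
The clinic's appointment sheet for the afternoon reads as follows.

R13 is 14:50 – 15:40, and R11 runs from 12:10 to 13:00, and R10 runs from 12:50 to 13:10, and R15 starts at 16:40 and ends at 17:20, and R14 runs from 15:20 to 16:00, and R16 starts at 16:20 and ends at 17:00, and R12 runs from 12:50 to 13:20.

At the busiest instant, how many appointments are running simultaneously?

Sort all start/end points and keep a running count:
12:10 start R11 → 1
12:50 start R10 → 2
12:50 start R12 → 3
13:00 end R11 → 2
13:10 end R10 → 1
13:20 end R12 → 0
14:50 start R13 → 1
15:20 start R14 → 2
15:40 end R13 → 1
16:00 end R14 → 0
16:20 start R16 → 1
16:40 start R15 → 2
17:00 end R16 → 1
17:20 end R15 → 0
Peak is 3, at 12:50 (R10, R11, R12).

3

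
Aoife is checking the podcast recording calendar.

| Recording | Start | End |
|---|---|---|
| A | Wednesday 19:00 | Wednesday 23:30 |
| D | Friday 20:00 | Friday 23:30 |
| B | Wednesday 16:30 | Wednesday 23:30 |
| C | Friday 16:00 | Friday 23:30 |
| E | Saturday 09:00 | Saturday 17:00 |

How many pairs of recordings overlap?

Two intervals overlap when each starts before the other ends.
Sorted by start: B, A, C, D, E.
A starts before B ends → B and A overlap.
C starts after B ends, so nothing later overlaps B either.
C starts after A ends, so nothing later overlaps A either.
D starts before C ends → C and D overlap.
E starts after C ends.
E starts after D ends.
Overlapping pairs: A & B, C & D — 2 in total.

2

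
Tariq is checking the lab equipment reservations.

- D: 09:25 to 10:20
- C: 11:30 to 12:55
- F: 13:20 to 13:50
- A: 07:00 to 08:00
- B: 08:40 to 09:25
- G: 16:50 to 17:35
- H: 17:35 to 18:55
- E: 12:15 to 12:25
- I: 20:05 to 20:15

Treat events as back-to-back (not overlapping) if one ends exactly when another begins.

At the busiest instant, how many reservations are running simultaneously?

2

Walk through starts and ends in time order (an end at T is processed before a start at T):
07:00 start A → 1
08:00 end A → 0
08:40 start B → 1
09:25 end B → 0
09:25 start D → 1
10:20 end D → 0
11:30 start C → 1
12:15 start E → 2
12:25 end E → 1
12:55 end C → 0
13:20 start F → 1
13:50 end F → 0
16:50 start G → 1
17:35 end G → 0
17:35 start H → 1
18:55 end H → 0
20:05 start I → 1
20:15 end I → 0
Peak is 2, at 12:15 (C, E).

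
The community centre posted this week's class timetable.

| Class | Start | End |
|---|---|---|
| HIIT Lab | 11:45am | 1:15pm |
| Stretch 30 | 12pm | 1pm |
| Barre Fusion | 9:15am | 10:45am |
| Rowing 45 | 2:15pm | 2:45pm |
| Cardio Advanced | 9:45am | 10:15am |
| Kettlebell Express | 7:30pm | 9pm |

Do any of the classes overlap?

Two intervals overlap when each starts before the other ends.
Sorted by start: Barre Fusion, Cardio Advanced, HIIT Lab, Stretch 30, Rowing 45, Kettlebell Express.
Cardio Advanced starts before Barre Fusion ends → Barre Fusion and Cardio Advanced overlap.
That's a conflict, so the schedule is not conflict-free.

Yes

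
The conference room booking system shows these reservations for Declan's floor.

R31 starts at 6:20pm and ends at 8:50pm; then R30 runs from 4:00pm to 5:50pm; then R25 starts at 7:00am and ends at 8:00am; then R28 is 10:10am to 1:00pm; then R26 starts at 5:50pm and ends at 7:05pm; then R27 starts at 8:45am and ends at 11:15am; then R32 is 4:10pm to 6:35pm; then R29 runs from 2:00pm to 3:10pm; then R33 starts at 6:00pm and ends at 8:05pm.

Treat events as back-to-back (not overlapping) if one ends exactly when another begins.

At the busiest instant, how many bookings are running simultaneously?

Sort all start/end points and keep a running count:
7:00am start R25 → 1
8:00am end R25 → 0
8:45am start R27 → 1
10:10am start R28 → 2
11:15am end R27 → 1
1:00pm end R28 → 0
2:00pm start R29 → 1
3:10pm end R29 → 0
4:00pm start R30 → 1
4:10pm start R32 → 2
5:50pm end R30 → 1
5:50pm start R26 → 2
6:00pm start R33 → 3
6:20pm start R31 → 4
6:35pm end R32 → 3
7:05pm end R26 → 2
8:05pm end R33 → 1
8:50pm end R31 → 0
Peak is 4, at 6:20pm (R26, R31, R32, R33).

4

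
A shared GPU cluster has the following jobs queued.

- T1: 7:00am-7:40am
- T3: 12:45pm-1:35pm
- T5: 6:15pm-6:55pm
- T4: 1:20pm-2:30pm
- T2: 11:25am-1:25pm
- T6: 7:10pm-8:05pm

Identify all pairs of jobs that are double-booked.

T2 & T3, T2 & T4, T3 & T4

Check each pair: they overlap iff neither finishes before the other starts.
Sorted by start: T1, T2, T3, T4, T5, T6.
T2 starts after T1 ends; T1 is clear from here.
T3 starts before T2 ends → T2 and T3 overlap.
T4 starts before T2 ends → T2 and T4 overlap.
T5 starts after T2 ends; T2 is clear from here.
T4 starts before T3 ends → T3 and T4 overlap.
T5 starts after T3 ends; T3 is clear from here.
T5 starts after T4 ends; T4 is clear from here.
T6 starts after T5 ends.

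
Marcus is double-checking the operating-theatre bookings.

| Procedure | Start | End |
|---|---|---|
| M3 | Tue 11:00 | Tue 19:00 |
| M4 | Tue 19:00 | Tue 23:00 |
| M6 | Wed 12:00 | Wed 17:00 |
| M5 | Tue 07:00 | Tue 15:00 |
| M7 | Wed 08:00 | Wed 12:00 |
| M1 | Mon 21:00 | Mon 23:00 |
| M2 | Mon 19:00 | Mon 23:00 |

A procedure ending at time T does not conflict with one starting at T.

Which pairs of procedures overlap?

Sorted by start: M2, M1, M5, M3, M4, M7, M6.
M1 starts before M2 ends → M2 and M1 overlap.
M5 starts after M2 ends, so M2 has no further overlaps.
M5 starts after M1 ends, so M1 has no further overlaps.
M3 starts before M5 ends → M5 and M3 overlap.
M4 starts after M5 ends, so M5 has no further overlaps.
M4 starts exactly when M3 ends (back-to-back, no overlap), so M3 has no further overlaps.
M7 starts after M4 ends, so M4 has no further overlaps.
M6 starts exactly when M7 ends (back-to-back, no overlap).

M1 & M2, M3 & M5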